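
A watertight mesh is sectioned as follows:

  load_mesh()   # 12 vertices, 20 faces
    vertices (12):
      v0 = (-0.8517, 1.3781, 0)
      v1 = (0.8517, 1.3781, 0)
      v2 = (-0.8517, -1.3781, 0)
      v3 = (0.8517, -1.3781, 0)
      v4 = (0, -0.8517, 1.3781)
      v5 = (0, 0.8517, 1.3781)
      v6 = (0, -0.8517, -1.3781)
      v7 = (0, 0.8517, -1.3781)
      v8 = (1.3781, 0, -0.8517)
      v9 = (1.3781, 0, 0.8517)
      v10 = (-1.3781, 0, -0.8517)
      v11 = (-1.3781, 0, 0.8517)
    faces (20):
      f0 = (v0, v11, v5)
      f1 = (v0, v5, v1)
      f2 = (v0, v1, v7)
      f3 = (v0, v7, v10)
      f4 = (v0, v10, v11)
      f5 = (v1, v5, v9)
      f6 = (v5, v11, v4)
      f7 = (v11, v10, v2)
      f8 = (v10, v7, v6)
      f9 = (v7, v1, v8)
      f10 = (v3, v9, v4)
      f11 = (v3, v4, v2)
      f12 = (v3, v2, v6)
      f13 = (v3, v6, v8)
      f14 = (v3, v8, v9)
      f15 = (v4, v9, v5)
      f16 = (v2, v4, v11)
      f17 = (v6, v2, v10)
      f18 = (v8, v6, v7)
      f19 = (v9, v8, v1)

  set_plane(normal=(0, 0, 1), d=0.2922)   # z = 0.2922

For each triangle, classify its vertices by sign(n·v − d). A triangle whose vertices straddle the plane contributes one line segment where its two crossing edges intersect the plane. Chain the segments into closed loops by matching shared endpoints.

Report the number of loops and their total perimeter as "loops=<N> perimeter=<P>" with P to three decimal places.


Straddling triangles (10 of 20):
  (v0,v11,v5) [-++] → (-1.0323, 0.905303, 0.2922)–(-0.671113, 1.26649, 0.2922)  len=0.5108
  (v0,v5,v1) [-+-] → (-0.671113, 1.26649, 0.2922)–(0.671113, 1.26649, 0.2922)  len=1.3422
  (v0,v10,v11) [--+] → (-1.3781, 0, 0.2922)–(-1.0323, 0.905303, 0.2922)  len=0.9691
  (v1,v5,v9) [-++] → (0.671113, 1.26649, 0.2922)–(1.0323, 0.905303, 0.2922)  len=0.5108
  (v11,v10,v2) [+--] → (-1.3781, 0, 0.2922)–(-1.0323, -0.905303, 0.2922)  len=0.9691
  (v3,v9,v4) [-++] → (1.0323, -0.905303, 0.2922)–(0.671113, -1.26649, 0.2922)  len=0.5108
  (v3,v4,v2) [-+-] → (0.671113, -1.26649, 0.2922)–(-0.671113, -1.26649, 0.2922)  len=1.3422
  (v3,v8,v9) [--+] → (1.3781, 0, 0.2922)–(1.0323, -0.905303, 0.2922)  len=0.9691
  (v2,v4,v11) [-++] → (-0.671113, -1.26649, 0.2922)–(-1.0323, -0.905303, 0.2922)  len=0.5108
  (v9,v8,v1) [+--] → (1.3781, 0, 0.2922)–(1.0323, 0.905303, 0.2922)  len=0.9691

Chained into 1 loop(s):
  loop 1: 10 segments, perimeter = 8.6040
Total perimeter = 8.604

loops=1 perimeter=8.604


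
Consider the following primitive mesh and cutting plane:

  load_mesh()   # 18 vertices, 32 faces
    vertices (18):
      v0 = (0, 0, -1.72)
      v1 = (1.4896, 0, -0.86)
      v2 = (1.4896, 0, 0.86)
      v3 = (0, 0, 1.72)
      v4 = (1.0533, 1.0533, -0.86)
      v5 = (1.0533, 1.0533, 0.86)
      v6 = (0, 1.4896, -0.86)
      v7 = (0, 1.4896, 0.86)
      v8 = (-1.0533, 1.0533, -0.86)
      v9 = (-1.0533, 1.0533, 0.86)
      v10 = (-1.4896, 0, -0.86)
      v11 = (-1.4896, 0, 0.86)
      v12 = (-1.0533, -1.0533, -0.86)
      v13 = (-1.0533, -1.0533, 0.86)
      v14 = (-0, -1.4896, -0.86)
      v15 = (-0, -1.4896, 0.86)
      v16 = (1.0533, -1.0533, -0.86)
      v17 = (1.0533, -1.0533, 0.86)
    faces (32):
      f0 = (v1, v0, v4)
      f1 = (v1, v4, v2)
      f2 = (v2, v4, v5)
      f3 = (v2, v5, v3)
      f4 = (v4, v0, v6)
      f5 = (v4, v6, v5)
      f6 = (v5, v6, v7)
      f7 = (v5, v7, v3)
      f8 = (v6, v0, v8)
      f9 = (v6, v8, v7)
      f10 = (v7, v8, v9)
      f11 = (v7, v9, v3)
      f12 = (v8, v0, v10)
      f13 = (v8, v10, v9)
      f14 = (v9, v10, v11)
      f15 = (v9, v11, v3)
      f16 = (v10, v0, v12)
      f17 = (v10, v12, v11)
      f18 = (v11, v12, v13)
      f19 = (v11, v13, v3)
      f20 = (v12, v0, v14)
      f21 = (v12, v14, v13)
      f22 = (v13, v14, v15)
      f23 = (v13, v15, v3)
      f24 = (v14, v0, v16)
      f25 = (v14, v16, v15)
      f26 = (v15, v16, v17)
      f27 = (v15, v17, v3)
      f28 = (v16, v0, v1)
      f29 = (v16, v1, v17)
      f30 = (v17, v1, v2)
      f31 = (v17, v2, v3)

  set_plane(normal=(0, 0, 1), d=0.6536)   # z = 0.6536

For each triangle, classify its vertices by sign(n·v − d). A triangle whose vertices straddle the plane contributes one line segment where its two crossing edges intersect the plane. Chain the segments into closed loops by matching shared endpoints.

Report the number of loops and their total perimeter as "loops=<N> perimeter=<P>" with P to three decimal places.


loops=1 perimeter=9.121

Straddling triangles (16 of 32):
  (v1,v4,v2) [--+] → (1.43724, 0.126396, 0.6536)–(1.4896, 0, 0.6536)  len=0.1368
  (v2,v4,v5) [+-+] → (1.43724, 0.126396, 0.6536)–(1.0533, 1.0533, 0.6536)  len=1.0033
  (v4,v6,v5) [--+] → (0.926904, 1.10566, 0.6536)–(1.0533, 1.0533, 0.6536)  len=0.1368
  (v5,v6,v7) [+-+] → (0.926904, 1.10566, 0.6536)–(0, 1.4896, 0.6536)  len=1.0033
  (v6,v8,v7) [--+] → (-0.126396, 1.43724, 0.6536)–(0, 1.4896, 0.6536)  len=0.1368
  (v7,v8,v9) [+-+] → (-0.126396, 1.43724, 0.6536)–(-1.0533, 1.0533, 0.6536)  len=1.0033
  (v8,v10,v9) [--+] → (-1.10566, 0.926904, 0.6536)–(-1.0533, 1.0533, 0.6536)  len=0.1368
  (v9,v10,v11) [+-+] → (-1.10566, 0.926904, 0.6536)–(-1.4896, 0, 0.6536)  len=1.0033
  (v10,v12,v11) [--+] → (-1.43724, -0.126396, 0.6536)–(-1.4896, 0, 0.6536)  len=0.1368
  (v11,v12,v13) [+-+] → (-1.43724, -0.126396, 0.6536)–(-1.0533, -1.0533, 0.6536)  len=1.0033
  (v12,v14,v13) [--+] → (-0.926904, -1.10566, 0.6536)–(-1.0533, -1.0533, 0.6536)  len=0.1368
  (v13,v14,v15) [+-+] → (-0.926904, -1.10566, 0.6536)–(0, -1.4896, 0.6536)  len=1.0033
  (v14,v16,v15) [--+] → (0.126396, -1.43724, 0.6536)–(0, -1.4896, 0.6536)  len=0.1368
  (v15,v16,v17) [+-+] → (0.126396, -1.43724, 0.6536)–(1.0533, -1.0533, 0.6536)  len=1.0033
  (v16,v1,v17) [--+] → (1.10566, -0.926904, 0.6536)–(1.0533, -1.0533, 0.6536)  len=0.1368
  (v17,v1,v2) [+-+] → (1.10566, -0.926904, 0.6536)–(1.4896, 0, 0.6536)  len=1.0033

Chained into 1 loop(s):
  loop 1: 16 segments, perimeter = 9.1207
Total perimeter = 9.121


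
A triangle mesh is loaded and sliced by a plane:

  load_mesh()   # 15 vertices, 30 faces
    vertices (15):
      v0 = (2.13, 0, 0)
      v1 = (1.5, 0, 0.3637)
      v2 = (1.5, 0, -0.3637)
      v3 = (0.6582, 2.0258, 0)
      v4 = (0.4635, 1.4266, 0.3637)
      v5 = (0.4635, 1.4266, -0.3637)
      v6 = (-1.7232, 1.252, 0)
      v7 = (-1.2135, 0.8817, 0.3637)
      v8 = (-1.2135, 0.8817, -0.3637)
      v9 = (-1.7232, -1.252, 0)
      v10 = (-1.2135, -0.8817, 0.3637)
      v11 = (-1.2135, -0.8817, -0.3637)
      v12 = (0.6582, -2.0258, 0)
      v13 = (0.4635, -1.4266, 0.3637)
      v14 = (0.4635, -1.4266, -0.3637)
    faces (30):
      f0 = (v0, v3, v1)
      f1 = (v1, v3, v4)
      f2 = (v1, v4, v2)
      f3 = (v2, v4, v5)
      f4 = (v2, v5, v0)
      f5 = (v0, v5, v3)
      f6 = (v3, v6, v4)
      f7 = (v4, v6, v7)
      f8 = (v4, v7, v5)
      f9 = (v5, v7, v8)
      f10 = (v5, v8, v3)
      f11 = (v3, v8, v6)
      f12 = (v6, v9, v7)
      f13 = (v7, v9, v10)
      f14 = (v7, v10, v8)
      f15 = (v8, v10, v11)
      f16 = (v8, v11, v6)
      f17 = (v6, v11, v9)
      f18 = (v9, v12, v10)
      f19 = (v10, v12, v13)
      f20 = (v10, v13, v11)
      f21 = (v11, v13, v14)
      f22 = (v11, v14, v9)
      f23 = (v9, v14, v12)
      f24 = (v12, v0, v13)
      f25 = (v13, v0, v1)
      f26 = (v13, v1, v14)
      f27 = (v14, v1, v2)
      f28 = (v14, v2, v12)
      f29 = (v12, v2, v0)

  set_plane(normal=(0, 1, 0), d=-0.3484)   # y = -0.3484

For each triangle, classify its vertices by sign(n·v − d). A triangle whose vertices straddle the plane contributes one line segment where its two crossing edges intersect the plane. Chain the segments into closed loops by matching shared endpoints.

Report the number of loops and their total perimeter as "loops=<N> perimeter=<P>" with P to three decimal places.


Straddling triangles (12 of 30):
  (v6,v9,v7) [+-+] → (-1.7232, -0.3484, 0)–(-1.50735, -0.3484, 0.154023)  len=0.2652
  (v7,v9,v10) [+--] → (-1.50735, -0.3484, 0.154023)–(-1.2135, -0.3484, 0.3637)  len=0.3610
  (v7,v10,v8) [+-+] → (-1.2135, -0.3484, 0.3637)–(-1.2135, -0.3484, 0.143715)  len=0.2200
  (v8,v10,v11) [+--] → (-1.2135, -0.3484, 0.143715)–(-1.2135, -0.3484, -0.3637)  len=0.5074
  (v8,v11,v6) [+-+] → (-1.2135, -0.3484, -0.3637)–(-1.3409, -0.3484, -0.272796)  len=0.1565
  (v6,v11,v9) [+--] → (-1.3409, -0.3484, -0.272796)–(-1.7232, -0.3484, 0)  len=0.4697
  (v12,v0,v13) [-+-] → (1.87688, -0.3484, 0)–(1.72301, -0.3484, 0.0888217)  len=0.1777
  (v13,v0,v1) [-++] → (1.72301, -0.3484, 0.0888217)–(1.24687, -0.3484, 0.3637)  len=0.5498
  (v13,v1,v14) [-+-] → (1.24687, -0.3484, 0.3637)–(1.24687, -0.3484, 0.186057)  len=0.1776
  (v14,v1,v2) [-++] → (1.24687, -0.3484, 0.186057)–(1.24687, -0.3484, -0.3637)  len=0.5498
  (v14,v2,v12) [-+-] → (1.24687, -0.3484, -0.3637)–(1.35523, -0.3484, -0.30115)  len=0.1251
  (v12,v2,v0) [-++] → (1.35523, -0.3484, -0.30115)–(1.87688, -0.3484, 0)  len=0.6023

Chained into 2 loop(s):
  loop 1: 6 segments, perimeter = 1.9797
  loop 2: 6 segments, perimeter = 2.1823
Total perimeter = 4.162

loops=2 perimeter=4.162


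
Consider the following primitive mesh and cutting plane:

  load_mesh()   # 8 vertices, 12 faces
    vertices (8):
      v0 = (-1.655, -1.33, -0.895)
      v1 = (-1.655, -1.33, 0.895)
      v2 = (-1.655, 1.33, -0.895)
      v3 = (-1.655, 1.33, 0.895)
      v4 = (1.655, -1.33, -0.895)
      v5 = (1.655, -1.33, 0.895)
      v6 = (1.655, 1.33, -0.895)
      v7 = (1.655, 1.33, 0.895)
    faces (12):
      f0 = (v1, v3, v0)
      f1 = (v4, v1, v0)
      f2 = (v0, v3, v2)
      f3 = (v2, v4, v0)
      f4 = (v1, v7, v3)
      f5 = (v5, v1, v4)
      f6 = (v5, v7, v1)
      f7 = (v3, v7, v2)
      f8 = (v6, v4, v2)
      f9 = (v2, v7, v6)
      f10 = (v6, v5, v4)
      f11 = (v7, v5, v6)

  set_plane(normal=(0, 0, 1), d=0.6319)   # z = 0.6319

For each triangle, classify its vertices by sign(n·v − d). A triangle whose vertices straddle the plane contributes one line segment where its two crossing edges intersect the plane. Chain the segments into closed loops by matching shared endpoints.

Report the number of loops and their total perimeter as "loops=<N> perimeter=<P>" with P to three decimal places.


Straddling triangles (8 of 12):
  (v1,v3,v0) [++-] → (-1.655, 0.939025, 0.6319)–(-1.655, -1.33, 0.6319)  len=2.2690
  (v4,v1,v0) [-+-] → (-1.16849, -1.33, 0.6319)–(-1.655, -1.33, 0.6319)  len=0.4865
  (v0,v3,v2) [-+-] → (-1.655, 0.939025, 0.6319)–(-1.655, 1.33, 0.6319)  len=0.3910
  (v5,v1,v4) [++-] → (-1.16849, -1.33, 0.6319)–(1.655, -1.33, 0.6319)  len=2.8235
  (v3,v7,v2) [++-] → (1.16849, 1.33, 0.6319)–(-1.655, 1.33, 0.6319)  len=2.8235
  (v2,v7,v6) [-+-] → (1.16849, 1.33, 0.6319)–(1.655, 1.33, 0.6319)  len=0.4865
  (v6,v5,v4) [-+-] → (1.655, -0.939025, 0.6319)–(1.655, -1.33, 0.6319)  len=0.3910
  (v7,v5,v6) [++-] → (1.655, -0.939025, 0.6319)–(1.655, 1.33, 0.6319)  len=2.2690

Chained into 1 loop(s):
  loop 1: 8 segments, perimeter = 11.9400
Total perimeter = 11.940

loops=1 perimeter=11.940


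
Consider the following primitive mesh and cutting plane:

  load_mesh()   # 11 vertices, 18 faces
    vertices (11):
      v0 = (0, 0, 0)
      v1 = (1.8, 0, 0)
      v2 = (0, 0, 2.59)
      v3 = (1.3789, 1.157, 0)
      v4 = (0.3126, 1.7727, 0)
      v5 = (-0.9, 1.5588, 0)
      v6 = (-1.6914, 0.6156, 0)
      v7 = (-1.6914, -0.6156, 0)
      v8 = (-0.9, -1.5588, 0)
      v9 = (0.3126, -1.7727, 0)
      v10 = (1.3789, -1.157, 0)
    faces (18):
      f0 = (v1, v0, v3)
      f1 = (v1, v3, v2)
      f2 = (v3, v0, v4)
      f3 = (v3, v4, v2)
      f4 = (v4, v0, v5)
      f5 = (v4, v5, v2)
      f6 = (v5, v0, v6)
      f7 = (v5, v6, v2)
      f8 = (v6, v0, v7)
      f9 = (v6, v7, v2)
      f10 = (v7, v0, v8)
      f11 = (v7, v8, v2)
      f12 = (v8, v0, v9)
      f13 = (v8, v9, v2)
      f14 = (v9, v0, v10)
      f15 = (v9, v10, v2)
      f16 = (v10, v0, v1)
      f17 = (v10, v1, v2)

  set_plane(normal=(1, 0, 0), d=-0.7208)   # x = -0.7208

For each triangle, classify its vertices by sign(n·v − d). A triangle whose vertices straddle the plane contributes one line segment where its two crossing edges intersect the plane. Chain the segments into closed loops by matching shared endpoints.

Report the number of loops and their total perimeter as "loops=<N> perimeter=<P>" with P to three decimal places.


loops=1 perimeter=7.710

Straddling triangles (10 of 18):
  (v4,v0,v5) [++-] → (-0.7208, 1.24843, 0)–(-0.7208, 1.59041, 0)  len=0.3420
  (v4,v5,v2) [+-+] → (-0.7208, 1.59041, 0)–(-0.7208, 1.24843, 0.515698)  len=0.6188
  (v5,v0,v6) [-+-] → (-0.7208, 1.24843, 0)–(-0.7208, 0.262342, 0)  len=0.9861
  (v5,v6,v2) [--+] → (-0.7208, 0.262342, 1.48626)–(-0.7208, 1.24843, 0.515698)  len=1.3836
  (v6,v0,v7) [-+-] → (-0.7208, 0.262342, 0)–(-0.7208, -0.262342, 0)  len=0.5247
  (v6,v7,v2) [--+] → (-0.7208, -0.262342, 1.48626)–(-0.7208, 0.262342, 1.48626)  len=0.5247
  (v7,v0,v8) [-+-] → (-0.7208, -0.262342, 0)–(-0.7208, -1.24843, 0)  len=0.9861
  (v7,v8,v2) [--+] → (-0.7208, -1.24843, 0.515698)–(-0.7208, -0.262342, 1.48626)  len=1.3836
  (v8,v0,v9) [-++] → (-0.7208, -1.24843, 0)–(-0.7208, -1.59041, 0)  len=0.3420
  (v8,v9,v2) [-++] → (-0.7208, -1.59041, 0)–(-0.7208, -1.24843, 0.515698)  len=0.6188

Chained into 1 loop(s):
  loop 1: 10 segments, perimeter = 7.7103
Total perimeter = 7.710


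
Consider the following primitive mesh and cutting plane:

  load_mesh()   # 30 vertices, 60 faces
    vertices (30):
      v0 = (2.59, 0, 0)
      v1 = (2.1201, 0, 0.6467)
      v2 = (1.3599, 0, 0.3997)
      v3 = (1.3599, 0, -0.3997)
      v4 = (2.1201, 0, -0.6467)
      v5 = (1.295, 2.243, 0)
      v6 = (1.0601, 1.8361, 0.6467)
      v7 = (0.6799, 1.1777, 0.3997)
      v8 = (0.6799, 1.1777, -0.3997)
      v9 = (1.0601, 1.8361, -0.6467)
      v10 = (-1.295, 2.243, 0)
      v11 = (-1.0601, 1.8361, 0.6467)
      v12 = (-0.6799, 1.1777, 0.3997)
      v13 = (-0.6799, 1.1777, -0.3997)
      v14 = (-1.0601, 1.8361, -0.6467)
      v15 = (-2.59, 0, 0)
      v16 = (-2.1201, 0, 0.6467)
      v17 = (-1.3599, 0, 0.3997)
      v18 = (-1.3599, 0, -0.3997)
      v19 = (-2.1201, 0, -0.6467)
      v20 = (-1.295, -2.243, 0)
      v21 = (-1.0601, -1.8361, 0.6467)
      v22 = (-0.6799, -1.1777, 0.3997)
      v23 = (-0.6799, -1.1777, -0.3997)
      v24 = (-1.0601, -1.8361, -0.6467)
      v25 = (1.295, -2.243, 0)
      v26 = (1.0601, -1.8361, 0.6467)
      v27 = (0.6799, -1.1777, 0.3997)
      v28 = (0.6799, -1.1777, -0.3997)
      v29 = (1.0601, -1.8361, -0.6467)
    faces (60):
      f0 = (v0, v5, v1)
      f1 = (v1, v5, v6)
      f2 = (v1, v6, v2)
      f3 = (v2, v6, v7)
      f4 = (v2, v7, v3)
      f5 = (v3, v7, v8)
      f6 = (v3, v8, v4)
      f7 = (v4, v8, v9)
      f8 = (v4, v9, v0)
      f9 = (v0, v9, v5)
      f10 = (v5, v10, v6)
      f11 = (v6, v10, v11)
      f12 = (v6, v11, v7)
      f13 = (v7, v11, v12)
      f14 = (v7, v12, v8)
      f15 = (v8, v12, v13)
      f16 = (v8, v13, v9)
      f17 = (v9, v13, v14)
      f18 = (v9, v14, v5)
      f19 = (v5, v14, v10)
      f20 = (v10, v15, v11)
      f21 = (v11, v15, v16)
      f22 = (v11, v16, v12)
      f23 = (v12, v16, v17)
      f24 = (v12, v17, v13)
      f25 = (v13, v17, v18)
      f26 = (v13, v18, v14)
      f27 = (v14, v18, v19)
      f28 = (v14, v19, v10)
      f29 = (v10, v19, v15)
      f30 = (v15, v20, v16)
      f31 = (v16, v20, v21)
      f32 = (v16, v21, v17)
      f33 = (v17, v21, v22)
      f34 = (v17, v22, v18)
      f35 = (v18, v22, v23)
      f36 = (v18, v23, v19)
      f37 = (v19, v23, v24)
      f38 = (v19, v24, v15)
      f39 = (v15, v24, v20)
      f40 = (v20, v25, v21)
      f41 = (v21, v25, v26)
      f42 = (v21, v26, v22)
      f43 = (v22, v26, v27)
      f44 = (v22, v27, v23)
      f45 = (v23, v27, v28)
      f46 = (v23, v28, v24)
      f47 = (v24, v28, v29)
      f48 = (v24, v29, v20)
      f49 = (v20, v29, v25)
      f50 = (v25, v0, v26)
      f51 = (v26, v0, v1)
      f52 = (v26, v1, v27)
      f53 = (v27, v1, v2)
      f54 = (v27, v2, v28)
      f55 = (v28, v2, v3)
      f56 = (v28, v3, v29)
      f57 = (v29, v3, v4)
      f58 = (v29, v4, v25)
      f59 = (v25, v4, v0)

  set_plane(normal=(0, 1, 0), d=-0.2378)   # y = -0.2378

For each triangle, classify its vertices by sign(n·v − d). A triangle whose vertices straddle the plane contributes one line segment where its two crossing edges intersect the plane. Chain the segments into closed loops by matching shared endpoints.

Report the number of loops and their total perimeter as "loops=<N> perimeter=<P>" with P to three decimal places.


loops=2 perimeter=7.994

Straddling triangles (20 of 60):
  (v15,v20,v16) [+-+] → (-2.45271, -0.2378, 0)–(-2.03262, -0.2378, 0.578138)  len=0.7146
  (v16,v20,v21) [+--] → (-2.03262, -0.2378, 0.578138)–(-1.98282, -0.2378, 0.6467)  len=0.0847
  (v16,v21,v17) [+-+] → (-1.98282, -0.2378, 0.6467)–(-1.32107, -0.2378, 0.43169)  len=0.6958
  (v17,v21,v22) [+--] → (-1.32107, -0.2378, 0.43169)–(-1.2226, -0.2378, 0.3997)  len=0.1035
  (v17,v22,v18) [+-+] → (-1.2226, -0.2378, 0.3997)–(-1.2226, -0.2378, -0.238286)  len=0.6380
  (v18,v22,v23) [+--] → (-1.2226, -0.2378, -0.238286)–(-1.2226, -0.2378, -0.3997)  len=0.1614
  (v18,v23,v19) [+-+] → (-1.2226, -0.2378, -0.3997)–(-1.8293, -0.2378, -0.596826)  len=0.6379
  (v19,v23,v24) [+--] → (-1.8293, -0.2378, -0.596826)–(-1.98282, -0.2378, -0.6467)  len=0.1614
  (v19,v24,v15) [+-+] → (-1.98282, -0.2378, -0.6467)–(-2.39186, -0.2378, -0.0837565)  len=0.6959
  (v15,v24,v20) [+--] → (-2.39186, -0.2378, -0.0837565)–(-2.45271, -0.2378, 0)  len=0.1035
  (v25,v0,v26) [-+-] → (2.45271, -0.2378, 0)–(2.39186, -0.2378, 0.0837565)  len=0.1035
  (v26,v0,v1) [-++] → (2.39186, -0.2378, 0.0837565)–(1.98282, -0.2378, 0.6467)  len=0.6959
  (v26,v1,v27) [-+-] → (1.98282, -0.2378, 0.6467)–(1.8293, -0.2378, 0.596826)  len=0.1614
  (v27,v1,v2) [-++] → (1.8293, -0.2378, 0.596826)–(1.2226, -0.2378, 0.3997)  len=0.6379
  (v27,v2,v28) [-+-] → (1.2226, -0.2378, 0.3997)–(1.2226, -0.2378, 0.238286)  len=0.1614
  (v28,v2,v3) [-++] → (1.2226, -0.2378, 0.238286)–(1.2226, -0.2378, -0.3997)  len=0.6380
  (v28,v3,v29) [-+-] → (1.2226, -0.2378, -0.3997)–(1.32107, -0.2378, -0.43169)  len=0.1035
  (v29,v3,v4) [-++] → (1.32107, -0.2378, -0.43169)–(1.98282, -0.2378, -0.6467)  len=0.6958
  (v29,v4,v25) [-+-] → (1.98282, -0.2378, -0.6467)–(2.03262, -0.2378, -0.578138)  len=0.0847
  (v25,v4,v0) [-++] → (2.03262, -0.2378, -0.578138)–(2.45271, -0.2378, 0)  len=0.7146

Chained into 2 loop(s):
  loop 1: 10 segments, perimeter = 3.9969
  loop 2: 10 segments, perimeter = 3.9969
Total perimeter = 7.994


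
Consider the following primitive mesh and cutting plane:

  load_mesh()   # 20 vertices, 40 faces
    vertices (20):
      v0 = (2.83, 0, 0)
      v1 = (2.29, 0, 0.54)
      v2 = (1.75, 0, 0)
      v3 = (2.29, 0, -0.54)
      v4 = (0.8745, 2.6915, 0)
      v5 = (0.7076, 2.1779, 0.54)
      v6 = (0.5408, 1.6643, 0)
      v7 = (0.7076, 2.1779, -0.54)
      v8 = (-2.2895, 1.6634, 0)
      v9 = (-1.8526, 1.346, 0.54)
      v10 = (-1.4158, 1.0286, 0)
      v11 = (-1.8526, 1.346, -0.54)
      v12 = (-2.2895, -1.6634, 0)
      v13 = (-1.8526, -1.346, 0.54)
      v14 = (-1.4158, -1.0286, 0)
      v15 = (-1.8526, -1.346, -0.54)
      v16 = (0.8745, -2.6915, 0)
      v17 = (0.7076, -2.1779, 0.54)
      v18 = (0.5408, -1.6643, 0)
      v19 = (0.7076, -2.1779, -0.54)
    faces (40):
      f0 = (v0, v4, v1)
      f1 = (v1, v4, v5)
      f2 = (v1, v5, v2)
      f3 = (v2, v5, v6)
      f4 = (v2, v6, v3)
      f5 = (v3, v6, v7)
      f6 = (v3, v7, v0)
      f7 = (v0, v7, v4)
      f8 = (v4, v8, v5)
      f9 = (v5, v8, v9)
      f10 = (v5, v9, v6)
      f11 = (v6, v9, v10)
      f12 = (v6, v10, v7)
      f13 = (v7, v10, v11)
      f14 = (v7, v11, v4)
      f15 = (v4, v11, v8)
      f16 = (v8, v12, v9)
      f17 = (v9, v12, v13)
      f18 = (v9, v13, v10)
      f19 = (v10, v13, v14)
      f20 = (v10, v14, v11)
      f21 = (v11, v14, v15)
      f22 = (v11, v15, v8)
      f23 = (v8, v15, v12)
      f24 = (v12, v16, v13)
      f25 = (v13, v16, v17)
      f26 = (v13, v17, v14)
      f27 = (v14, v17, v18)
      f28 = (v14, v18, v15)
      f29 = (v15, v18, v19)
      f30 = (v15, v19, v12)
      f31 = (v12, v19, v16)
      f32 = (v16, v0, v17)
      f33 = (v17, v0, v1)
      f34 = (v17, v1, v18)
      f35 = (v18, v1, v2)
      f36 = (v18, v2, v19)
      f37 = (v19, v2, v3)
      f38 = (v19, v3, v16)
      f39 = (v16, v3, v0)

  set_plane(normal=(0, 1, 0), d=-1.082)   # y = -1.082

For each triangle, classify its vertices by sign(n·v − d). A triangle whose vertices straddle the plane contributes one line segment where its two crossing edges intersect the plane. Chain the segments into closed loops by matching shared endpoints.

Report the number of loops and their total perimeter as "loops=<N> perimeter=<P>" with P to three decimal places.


Straddling triangles (18 of 40):
  (v8,v12,v9) [+-+] → (-2.2895, -1.082, 0)–(-2.20509, -1.082, 0.104325)  len=0.1342
  (v9,v12,v13) [+--] → (-2.20509, -1.082, 0.104325)–(-1.8526, -1.082, 0.54)  len=0.5604
  (v9,v13,v10) [+-+] → (-1.8526, -1.082, 0.54)–(-1.80404, -1.082, 0.479965)  len=0.0772
  (v10,v13,v14) [+-+] → (-1.80404, -1.082, 0.479965)–(-1.48929, -1.082, 0.0908507)  len=0.5005
  (v11,v14,v15) [++-] → (-1.48929, -1.082, -0.0908507)–(-1.8526, -1.082, -0.54)  len=0.5777
  (v11,v15,v8) [+-+] → (-1.8526, -1.082, -0.54)–(-1.89093, -1.082, -0.492628)  len=0.0609
  (v8,v15,v12) [+--] → (-1.89093, -1.082, -0.492628)–(-2.2895, -1.082, 0)  len=0.6337
  (v13,v17,v14) [--+] → (-1.31714, -1.082, 0.0250901)–(-1.48929, -1.082, 0.0908507)  len=0.1843
  (v14,v17,v18) [+--] → (-1.31714, -1.082, 0.0250901)–(-1.25144, -1.082, 0)  len=0.0703
  (v14,v18,v15) [+--] → (-1.25144, -1.082, 0)–(-1.48929, -1.082, -0.0908507)  len=0.2546
  (v16,v0,v17) [-+-] → (2.04388, -1.082, 0)–(1.77557, -1.082, 0.268277)  len=0.3794
  (v17,v0,v1) [-++] → (1.77557, -1.082, 0.268277)–(1.50385, -1.082, 0.54)  len=0.3843
  (v17,v1,v18) [-+-] → (1.50385, -1.082, 0.54)–(1.1528, -1.082, 0.188933)  len=0.4965
  (v18,v1,v2) [-++] → (1.1528, -1.082, 0.188933)–(0.963871, -1.082, 0)  len=0.2672
  (v18,v2,v19) [-+-] → (0.963871, -1.082, 0)–(1.23213, -1.082, -0.268277)  len=0.3794
  (v19,v2,v3) [-++] → (1.23213, -1.082, -0.268277)–(1.50385, -1.082, -0.54)  len=0.3843
  (v19,v3,v16) [-+-] → (1.50385, -1.082, -0.54)–(1.72096, -1.082, -0.322917)  len=0.3070
  (v16,v3,v0) [-++] → (1.72096, -1.082, -0.322917)–(2.04388, -1.082, 0)  len=0.4567

Chained into 2 loop(s):
  loop 1: 10 segments, perimeter = 3.0538
  loop 2: 8 segments, perimeter = 3.0547
Total perimeter = 6.109

loops=2 perimeter=6.109


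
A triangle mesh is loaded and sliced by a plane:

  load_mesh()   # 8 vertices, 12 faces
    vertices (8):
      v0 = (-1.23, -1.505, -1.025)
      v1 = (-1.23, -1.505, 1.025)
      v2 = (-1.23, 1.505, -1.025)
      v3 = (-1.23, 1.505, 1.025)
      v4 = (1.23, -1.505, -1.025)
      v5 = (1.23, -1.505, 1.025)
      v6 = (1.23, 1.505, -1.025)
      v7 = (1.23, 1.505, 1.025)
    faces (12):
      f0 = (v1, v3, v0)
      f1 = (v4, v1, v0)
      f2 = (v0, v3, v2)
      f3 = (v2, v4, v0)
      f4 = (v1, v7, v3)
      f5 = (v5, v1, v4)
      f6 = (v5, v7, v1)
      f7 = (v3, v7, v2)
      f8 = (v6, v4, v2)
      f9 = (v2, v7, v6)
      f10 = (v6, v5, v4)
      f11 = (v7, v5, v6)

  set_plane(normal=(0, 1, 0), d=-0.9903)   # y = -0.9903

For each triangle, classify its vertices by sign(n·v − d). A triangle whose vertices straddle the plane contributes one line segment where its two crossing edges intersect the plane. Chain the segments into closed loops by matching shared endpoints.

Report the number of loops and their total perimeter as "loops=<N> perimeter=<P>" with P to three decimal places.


loops=1 perimeter=9.020

Straddling triangles (8 of 12):
  (v1,v3,v0) [-+-] → (-1.23, -0.9903, 1.025)–(-1.23, -0.9903, -0.674457)  len=1.6995
  (v0,v3,v2) [-++] → (-1.23, -0.9903, -0.674457)–(-1.23, -0.9903, -1.025)  len=0.3505
  (v2,v4,v0) [+--] → (0.809348, -0.9903, -1.025)–(-1.23, -0.9903, -1.025)  len=2.0393
  (v1,v7,v3) [-++] → (-0.809348, -0.9903, 1.025)–(-1.23, -0.9903, 1.025)  len=0.4207
  (v5,v7,v1) [-+-] → (1.23, -0.9903, 1.025)–(-0.809348, -0.9903, 1.025)  len=2.0393
  (v6,v4,v2) [+-+] → (1.23, -0.9903, -1.025)–(0.809348, -0.9903, -1.025)  len=0.4207
  (v6,v5,v4) [+--] → (1.23, -0.9903, 0.674457)–(1.23, -0.9903, -1.025)  len=1.6995
  (v7,v5,v6) [+-+] → (1.23, -0.9903, 1.025)–(1.23, -0.9903, 0.674457)  len=0.3505

Chained into 1 loop(s):
  loop 1: 8 segments, perimeter = 9.0200
Total perimeter = 9.020


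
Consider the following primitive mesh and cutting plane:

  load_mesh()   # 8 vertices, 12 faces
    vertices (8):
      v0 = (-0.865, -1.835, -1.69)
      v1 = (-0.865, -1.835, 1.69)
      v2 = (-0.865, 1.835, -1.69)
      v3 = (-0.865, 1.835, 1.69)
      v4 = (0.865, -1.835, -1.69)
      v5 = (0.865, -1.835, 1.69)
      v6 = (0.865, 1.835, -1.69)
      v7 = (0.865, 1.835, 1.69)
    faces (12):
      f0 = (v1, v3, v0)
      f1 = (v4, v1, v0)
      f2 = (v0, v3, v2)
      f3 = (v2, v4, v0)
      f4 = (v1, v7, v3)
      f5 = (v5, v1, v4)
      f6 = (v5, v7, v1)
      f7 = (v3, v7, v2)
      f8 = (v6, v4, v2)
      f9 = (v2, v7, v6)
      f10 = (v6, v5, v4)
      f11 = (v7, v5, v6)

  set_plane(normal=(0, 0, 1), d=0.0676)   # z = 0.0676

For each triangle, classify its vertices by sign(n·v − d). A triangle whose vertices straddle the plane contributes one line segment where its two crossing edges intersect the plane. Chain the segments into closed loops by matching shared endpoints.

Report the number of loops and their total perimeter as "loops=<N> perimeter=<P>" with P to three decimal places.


loops=1 perimeter=10.800

Straddling triangles (8 of 12):
  (v1,v3,v0) [++-] → (-0.865, 0.0734, 0.0676)–(-0.865, -1.835, 0.0676)  len=1.9084
  (v4,v1,v0) [-+-] → (-0.0346, -1.835, 0.0676)–(-0.865, -1.835, 0.0676)  len=0.8304
  (v0,v3,v2) [-+-] → (-0.865, 0.0734, 0.0676)–(-0.865, 1.835, 0.0676)  len=1.7616
  (v5,v1,v4) [++-] → (-0.0346, -1.835, 0.0676)–(0.865, -1.835, 0.0676)  len=0.8996
  (v3,v7,v2) [++-] → (0.0346, 1.835, 0.0676)–(-0.865, 1.835, 0.0676)  len=0.8996
  (v2,v7,v6) [-+-] → (0.0346, 1.835, 0.0676)–(0.865, 1.835, 0.0676)  len=0.8304
  (v6,v5,v4) [-+-] → (0.865, -0.0734, 0.0676)–(0.865, -1.835, 0.0676)  len=1.7616
  (v7,v5,v6) [++-] → (0.865, -0.0734, 0.0676)–(0.865, 1.835, 0.0676)  len=1.9084

Chained into 1 loop(s):
  loop 1: 8 segments, perimeter = 10.8000
Total perimeter = 10.800


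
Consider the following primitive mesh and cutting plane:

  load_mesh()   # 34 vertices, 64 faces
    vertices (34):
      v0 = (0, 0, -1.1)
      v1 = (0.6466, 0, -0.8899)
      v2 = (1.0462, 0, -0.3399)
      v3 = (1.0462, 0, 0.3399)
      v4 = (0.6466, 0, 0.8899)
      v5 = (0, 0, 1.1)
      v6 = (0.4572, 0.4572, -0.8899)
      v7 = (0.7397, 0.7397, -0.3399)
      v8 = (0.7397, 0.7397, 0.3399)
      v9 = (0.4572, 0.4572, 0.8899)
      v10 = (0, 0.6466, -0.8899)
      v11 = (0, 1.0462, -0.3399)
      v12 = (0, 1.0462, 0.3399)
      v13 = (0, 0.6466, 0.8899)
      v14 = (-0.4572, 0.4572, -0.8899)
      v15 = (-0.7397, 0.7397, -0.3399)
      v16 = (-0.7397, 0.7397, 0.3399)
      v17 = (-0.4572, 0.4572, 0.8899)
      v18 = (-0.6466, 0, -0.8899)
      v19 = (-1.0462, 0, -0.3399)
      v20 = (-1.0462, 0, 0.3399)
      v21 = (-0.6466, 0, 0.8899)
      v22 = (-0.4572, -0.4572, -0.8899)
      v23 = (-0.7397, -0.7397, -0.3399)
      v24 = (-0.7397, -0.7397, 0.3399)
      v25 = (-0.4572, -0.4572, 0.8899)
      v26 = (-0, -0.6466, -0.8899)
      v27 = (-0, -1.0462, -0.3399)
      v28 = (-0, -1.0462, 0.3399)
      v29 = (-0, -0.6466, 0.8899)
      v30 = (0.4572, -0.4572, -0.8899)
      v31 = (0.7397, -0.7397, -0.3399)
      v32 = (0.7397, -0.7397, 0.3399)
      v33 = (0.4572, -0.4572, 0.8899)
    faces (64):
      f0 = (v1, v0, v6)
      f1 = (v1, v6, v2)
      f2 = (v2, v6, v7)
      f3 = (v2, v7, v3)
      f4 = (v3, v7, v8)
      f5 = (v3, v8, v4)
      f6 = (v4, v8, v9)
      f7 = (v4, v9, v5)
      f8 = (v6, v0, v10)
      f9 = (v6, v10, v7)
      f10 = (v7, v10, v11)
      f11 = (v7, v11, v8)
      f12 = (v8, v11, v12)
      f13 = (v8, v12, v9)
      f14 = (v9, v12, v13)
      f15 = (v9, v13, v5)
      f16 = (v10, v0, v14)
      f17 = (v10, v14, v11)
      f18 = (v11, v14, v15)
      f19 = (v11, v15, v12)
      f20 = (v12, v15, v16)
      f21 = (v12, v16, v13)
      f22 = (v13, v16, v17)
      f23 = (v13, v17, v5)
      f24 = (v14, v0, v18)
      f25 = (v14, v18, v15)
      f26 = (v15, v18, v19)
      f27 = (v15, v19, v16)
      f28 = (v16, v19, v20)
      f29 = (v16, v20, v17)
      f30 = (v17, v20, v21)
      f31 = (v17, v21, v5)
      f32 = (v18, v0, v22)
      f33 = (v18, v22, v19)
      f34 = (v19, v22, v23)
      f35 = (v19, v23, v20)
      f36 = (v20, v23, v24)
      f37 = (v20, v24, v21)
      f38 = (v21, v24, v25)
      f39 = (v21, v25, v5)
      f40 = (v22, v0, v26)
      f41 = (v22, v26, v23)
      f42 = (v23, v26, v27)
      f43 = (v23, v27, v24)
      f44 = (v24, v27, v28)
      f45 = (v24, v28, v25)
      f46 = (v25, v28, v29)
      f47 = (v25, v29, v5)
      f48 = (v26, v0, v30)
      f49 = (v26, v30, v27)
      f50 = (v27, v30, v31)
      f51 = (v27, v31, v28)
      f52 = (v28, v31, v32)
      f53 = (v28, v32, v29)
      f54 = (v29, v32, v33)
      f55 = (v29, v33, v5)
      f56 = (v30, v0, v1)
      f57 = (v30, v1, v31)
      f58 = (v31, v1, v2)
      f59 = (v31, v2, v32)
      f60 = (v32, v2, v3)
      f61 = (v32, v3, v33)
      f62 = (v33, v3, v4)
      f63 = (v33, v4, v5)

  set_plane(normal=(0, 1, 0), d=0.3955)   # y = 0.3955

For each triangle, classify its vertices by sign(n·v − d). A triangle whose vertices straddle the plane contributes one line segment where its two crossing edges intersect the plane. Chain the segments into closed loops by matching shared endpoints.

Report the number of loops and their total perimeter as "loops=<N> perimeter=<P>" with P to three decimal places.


loops=1 perimeter=6.042

Straddling triangles (20 of 64):
  (v1,v0,v6) [--+] → (0.3955, 0.3955, -0.918253)–(0.48276, 0.3955, -0.8899)  len=0.0918
  (v1,v6,v2) [-+-] → (0.48276, 0.3955, -0.8899)–(0.536687, 0.3955, -0.815676)  len=0.0917
  (v2,v6,v7) [-++] → (0.536687, 0.3955, -0.815676)–(0.882322, 0.3955, -0.3399)  len=0.5881
  (v2,v7,v3) [-+-] → (0.882322, 0.3955, -0.3399)–(0.882322, 0.3955, -0.0235729)  len=0.3163
  (v3,v7,v8) [-++] → (0.882322, 0.3955, -0.0235729)–(0.882322, 0.3955, 0.3399)  len=0.3635
  (v3,v8,v4) [-+-] → (0.882322, 0.3955, 0.3399)–(0.696378, 0.3955, 0.595828)  len=0.3163
  (v4,v8,v9) [-++] → (0.696378, 0.3955, 0.595828)–(0.48276, 0.3955, 0.8899)  len=0.3635
  (v4,v9,v5) [-+-] → (0.48276, 0.3955, 0.8899)–(0.3955, 0.3955, 0.918253)  len=0.0918
  (v6,v0,v10) [+-+] → (0.3955, 0.3955, -0.918253)–(0, 0.3955, -0.97149)  len=0.3991
  (v9,v13,v5) [++-] → (0, 0.3955, 0.97149)–(0.3955, 0.3955, 0.918253)  len=0.3991
  (v10,v0,v14) [+-+] → (0, 0.3955, -0.97149)–(-0.3955, 0.3955, -0.918253)  len=0.3991
  (v13,v17,v5) [++-] → (-0.3955, 0.3955, 0.918253)–(0, 0.3955, 0.97149)  len=0.3991
  (v14,v0,v18) [+--] → (-0.3955, 0.3955, -0.918253)–(-0.48276, 0.3955, -0.8899)  len=0.0918
  (v14,v18,v15) [+-+] → (-0.48276, 0.3955, -0.8899)–(-0.696378, 0.3955, -0.595828)  len=0.3635
  (v15,v18,v19) [+--] → (-0.696378, 0.3955, -0.595828)–(-0.882322, 0.3955, -0.3399)  len=0.3163
  (v15,v19,v16) [+-+] → (-0.882322, 0.3955, -0.3399)–(-0.882322, 0.3955, 0.0235729)  len=0.3635
  (v16,v19,v20) [+--] → (-0.882322, 0.3955, 0.0235729)–(-0.882322, 0.3955, 0.3399)  len=0.3163
  (v16,v20,v17) [+-+] → (-0.882322, 0.3955, 0.3399)–(-0.536687, 0.3955, 0.815676)  len=0.5881
  (v17,v20,v21) [+--] → (-0.536687, 0.3955, 0.815676)–(-0.48276, 0.3955, 0.8899)  len=0.0917
  (v17,v21,v5) [+--] → (-0.48276, 0.3955, 0.8899)–(-0.3955, 0.3955, 0.918253)  len=0.0918

Chained into 1 loop(s):
  loop 1: 20 segments, perimeter = 6.0421
Total perimeter = 6.042


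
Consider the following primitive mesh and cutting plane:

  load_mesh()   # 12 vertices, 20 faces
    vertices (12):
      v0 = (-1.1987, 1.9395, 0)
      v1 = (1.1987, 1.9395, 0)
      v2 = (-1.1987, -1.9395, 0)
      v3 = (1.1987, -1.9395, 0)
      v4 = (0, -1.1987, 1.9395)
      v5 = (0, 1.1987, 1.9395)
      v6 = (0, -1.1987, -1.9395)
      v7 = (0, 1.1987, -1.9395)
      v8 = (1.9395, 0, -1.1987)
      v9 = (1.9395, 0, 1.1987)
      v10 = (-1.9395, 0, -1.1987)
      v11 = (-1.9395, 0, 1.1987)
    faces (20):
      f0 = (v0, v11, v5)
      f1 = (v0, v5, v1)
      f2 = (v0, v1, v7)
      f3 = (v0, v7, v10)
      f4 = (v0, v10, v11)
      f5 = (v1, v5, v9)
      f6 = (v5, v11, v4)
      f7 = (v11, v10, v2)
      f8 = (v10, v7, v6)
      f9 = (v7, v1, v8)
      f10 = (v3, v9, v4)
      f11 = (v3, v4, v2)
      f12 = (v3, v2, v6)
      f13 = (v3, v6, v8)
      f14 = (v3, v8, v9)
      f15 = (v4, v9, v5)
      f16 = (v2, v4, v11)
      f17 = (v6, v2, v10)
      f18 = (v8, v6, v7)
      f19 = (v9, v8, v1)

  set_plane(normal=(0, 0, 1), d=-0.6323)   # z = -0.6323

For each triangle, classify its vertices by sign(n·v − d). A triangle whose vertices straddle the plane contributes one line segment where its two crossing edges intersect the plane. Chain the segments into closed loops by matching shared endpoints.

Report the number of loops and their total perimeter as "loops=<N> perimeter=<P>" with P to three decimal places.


Straddling triangles (10 of 20):
  (v0,v1,v7) [++-] → (0.80791, 1.69799, -0.6323)–(-0.80791, 1.69799, -0.6323)  len=1.6158
  (v0,v7,v10) [+--] → (-0.80791, 1.69799, -0.6323)–(-1.58946, 0.916437, -0.6323)  len=1.1053
  (v0,v10,v11) [+-+] → (-1.58946, 0.916437, -0.6323)–(-1.9395, 0, -0.6323)  len=0.9810
  (v11,v10,v2) [+-+] → (-1.9395, 0, -0.6323)–(-1.58946, -0.916437, -0.6323)  len=0.9810
  (v7,v1,v8) [-+-] → (0.80791, 1.69799, -0.6323)–(1.58946, 0.916437, -0.6323)  len=1.1053
  (v3,v2,v6) [++-] → (-0.80791, -1.69799, -0.6323)–(0.80791, -1.69799, -0.6323)  len=1.6158
  (v3,v6,v8) [+--] → (0.80791, -1.69799, -0.6323)–(1.58946, -0.916437, -0.6323)  len=1.1053
  (v3,v8,v9) [+-+] → (1.58946, -0.916437, -0.6323)–(1.9395, 0, -0.6323)  len=0.9810
  (v6,v2,v10) [-+-] → (-0.80791, -1.69799, -0.6323)–(-1.58946, -0.916437, -0.6323)  len=1.1053
  (v9,v8,v1) [+-+] → (1.9395, 0, -0.6323)–(1.58946, 0.916437, -0.6323)  len=0.9810

Chained into 1 loop(s):
  loop 1: 10 segments, perimeter = 11.5768
Total perimeter = 11.577

loops=1 perimeter=11.577


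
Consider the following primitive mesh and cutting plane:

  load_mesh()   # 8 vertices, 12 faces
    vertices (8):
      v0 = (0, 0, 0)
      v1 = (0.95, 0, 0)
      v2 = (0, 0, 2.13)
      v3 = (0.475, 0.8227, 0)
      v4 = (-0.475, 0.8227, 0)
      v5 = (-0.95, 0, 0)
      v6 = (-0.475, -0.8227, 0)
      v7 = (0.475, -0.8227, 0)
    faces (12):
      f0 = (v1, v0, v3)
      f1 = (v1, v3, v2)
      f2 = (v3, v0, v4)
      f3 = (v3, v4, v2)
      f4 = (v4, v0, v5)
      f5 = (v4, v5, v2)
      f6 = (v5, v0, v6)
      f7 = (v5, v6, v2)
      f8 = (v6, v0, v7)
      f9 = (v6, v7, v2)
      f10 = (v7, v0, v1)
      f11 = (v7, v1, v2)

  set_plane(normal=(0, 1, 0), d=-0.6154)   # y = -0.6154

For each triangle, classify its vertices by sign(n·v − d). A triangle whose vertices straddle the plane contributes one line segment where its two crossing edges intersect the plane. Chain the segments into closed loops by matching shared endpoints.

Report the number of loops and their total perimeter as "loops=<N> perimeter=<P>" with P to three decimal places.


Straddling triangles (6 of 12):
  (v5,v0,v6) [++-] → (-0.355312, -0.6154, 0)–(-0.594688, -0.6154, 0)  len=0.2394
  (v5,v6,v2) [+-+] → (-0.594688, -0.6154, 0)–(-0.355312, -0.6154, 0.536707)  len=0.5877
  (v6,v0,v7) [-+-] → (-0.355312, -0.6154, 0)–(0.355312, -0.6154, 0)  len=0.7106
  (v6,v7,v2) [--+] → (0.355312, -0.6154, 0.536707)–(-0.355312, -0.6154, 0.536707)  len=0.7106
  (v7,v0,v1) [-++] → (0.355312, -0.6154, 0)–(0.594688, -0.6154, 0)  len=0.2394
  (v7,v1,v2) [-++] → (0.594688, -0.6154, 0)–(0.355312, -0.6154, 0.536707)  len=0.5877

Chained into 1 loop(s):
  loop 1: 6 segments, perimeter = 3.0753
Total perimeter = 3.075

loops=1 perimeter=3.075


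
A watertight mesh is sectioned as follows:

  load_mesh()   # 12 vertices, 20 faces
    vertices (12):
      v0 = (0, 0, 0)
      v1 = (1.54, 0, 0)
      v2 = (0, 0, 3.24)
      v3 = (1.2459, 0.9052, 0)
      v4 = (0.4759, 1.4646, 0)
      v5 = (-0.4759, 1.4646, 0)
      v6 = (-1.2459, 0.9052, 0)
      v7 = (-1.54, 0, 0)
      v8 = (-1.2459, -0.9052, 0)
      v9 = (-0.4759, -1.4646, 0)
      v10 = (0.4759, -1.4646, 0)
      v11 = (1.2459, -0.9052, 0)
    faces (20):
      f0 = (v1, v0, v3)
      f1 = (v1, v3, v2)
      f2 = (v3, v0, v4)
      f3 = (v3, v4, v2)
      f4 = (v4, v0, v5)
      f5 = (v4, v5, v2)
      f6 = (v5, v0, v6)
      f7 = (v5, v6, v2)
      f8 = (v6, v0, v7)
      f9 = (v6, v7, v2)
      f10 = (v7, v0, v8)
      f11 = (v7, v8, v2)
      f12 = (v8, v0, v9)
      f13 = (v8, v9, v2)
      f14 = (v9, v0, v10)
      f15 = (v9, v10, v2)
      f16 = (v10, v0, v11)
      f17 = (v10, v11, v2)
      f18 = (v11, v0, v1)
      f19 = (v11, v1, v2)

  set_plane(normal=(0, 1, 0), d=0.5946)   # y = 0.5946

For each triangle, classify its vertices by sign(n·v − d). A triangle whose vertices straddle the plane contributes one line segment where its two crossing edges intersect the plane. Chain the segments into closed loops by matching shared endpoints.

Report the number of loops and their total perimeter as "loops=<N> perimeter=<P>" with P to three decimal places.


Straddling triangles (10 of 20):
  (v1,v0,v3) [--+] → (0.818396, 0.5946, 0)–(1.34681, 0.5946, 0)  len=0.5284
  (v1,v3,v2) [-+-] → (1.34681, 0.5946, 0)–(0.818396, 0.5946, 1.11174)  len=1.2309
  (v3,v0,v4) [+-+] → (0.818396, 0.5946, 0)–(0.193206, 0.5946, 0)  len=0.6252
  (v3,v4,v2) [++-] → (0.193206, 0.5946, 1.92462)–(0.818396, 0.5946, 1.11174)  len=1.0255
  (v4,v0,v5) [+-+] → (0.193206, 0.5946, 0)–(-0.193206, 0.5946, 0)  len=0.3864
  (v4,v5,v2) [++-] → (-0.193206, 0.5946, 1.92462)–(0.193206, 0.5946, 1.92462)  len=0.3864
  (v5,v0,v6) [+-+] → (-0.193206, 0.5946, 0)–(-0.818396, 0.5946, 0)  len=0.6252
  (v5,v6,v2) [++-] → (-0.818396, 0.5946, 1.11174)–(-0.193206, 0.5946, 1.92462)  len=1.0255
  (v6,v0,v7) [+--] → (-0.818396, 0.5946, 0)–(-1.34681, 0.5946, 0)  len=0.5284
  (v6,v7,v2) [+--] → (-1.34681, 0.5946, 0)–(-0.818396, 0.5946, 1.11174)  len=1.2309

Chained into 1 loop(s):
  loop 1: 10 segments, perimeter = 7.5929
Total perimeter = 7.593

loops=1 perimeter=7.593


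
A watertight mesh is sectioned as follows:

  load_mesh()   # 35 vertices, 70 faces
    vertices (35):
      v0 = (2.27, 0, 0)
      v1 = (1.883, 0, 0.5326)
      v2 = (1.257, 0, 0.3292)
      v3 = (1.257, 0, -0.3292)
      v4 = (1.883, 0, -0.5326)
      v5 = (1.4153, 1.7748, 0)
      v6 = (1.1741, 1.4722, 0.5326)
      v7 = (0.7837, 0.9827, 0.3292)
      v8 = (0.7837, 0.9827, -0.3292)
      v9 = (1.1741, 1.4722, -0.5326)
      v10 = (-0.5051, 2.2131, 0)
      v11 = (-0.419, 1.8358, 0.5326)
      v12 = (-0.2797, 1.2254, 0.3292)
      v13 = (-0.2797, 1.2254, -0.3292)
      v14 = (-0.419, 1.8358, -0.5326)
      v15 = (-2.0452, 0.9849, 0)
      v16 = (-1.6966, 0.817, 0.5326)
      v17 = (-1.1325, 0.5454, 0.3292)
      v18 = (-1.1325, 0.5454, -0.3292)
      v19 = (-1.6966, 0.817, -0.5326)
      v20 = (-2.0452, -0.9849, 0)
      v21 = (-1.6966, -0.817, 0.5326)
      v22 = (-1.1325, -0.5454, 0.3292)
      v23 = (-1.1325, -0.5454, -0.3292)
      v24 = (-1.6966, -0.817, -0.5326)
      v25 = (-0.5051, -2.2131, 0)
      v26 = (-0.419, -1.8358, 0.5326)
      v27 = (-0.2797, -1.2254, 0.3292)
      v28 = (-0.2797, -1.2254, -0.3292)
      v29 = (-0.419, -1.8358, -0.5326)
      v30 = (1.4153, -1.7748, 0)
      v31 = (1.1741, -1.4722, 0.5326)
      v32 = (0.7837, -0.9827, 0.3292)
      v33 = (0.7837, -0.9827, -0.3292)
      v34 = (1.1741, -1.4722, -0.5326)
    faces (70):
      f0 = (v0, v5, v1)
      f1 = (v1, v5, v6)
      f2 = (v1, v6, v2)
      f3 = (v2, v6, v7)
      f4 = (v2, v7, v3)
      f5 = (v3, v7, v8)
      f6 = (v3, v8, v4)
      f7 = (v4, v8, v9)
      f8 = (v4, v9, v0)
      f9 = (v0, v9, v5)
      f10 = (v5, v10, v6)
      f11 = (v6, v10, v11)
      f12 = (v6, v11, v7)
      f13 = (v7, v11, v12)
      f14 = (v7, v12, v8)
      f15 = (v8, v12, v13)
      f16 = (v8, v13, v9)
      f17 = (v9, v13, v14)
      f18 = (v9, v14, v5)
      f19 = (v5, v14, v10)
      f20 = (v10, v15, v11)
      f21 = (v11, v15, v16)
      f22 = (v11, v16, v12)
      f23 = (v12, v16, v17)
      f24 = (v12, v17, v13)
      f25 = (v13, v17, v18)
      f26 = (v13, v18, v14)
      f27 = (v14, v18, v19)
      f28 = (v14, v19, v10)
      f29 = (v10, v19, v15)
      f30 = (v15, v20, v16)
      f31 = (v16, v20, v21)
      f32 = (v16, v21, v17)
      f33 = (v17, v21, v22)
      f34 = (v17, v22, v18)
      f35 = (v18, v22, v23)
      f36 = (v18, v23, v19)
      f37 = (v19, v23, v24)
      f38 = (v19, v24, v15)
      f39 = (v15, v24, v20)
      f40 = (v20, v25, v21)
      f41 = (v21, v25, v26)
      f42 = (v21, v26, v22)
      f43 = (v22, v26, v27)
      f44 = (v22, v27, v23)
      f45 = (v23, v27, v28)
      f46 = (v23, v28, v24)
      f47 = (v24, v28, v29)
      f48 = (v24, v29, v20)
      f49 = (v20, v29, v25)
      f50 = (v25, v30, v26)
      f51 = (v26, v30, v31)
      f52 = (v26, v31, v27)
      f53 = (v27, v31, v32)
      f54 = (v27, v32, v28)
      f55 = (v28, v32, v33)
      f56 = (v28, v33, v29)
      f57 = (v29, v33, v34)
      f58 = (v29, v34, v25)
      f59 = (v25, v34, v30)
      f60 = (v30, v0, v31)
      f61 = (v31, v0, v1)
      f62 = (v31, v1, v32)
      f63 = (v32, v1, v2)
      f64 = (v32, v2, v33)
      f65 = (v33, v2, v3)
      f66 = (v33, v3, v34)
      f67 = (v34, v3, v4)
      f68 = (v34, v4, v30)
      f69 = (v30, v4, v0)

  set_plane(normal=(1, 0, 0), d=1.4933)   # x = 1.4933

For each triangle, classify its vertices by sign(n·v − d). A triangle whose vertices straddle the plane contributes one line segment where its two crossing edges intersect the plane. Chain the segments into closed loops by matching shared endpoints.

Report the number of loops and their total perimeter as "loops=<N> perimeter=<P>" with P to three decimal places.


loops=1 perimeter=7.133

Straddling triangles (14 of 70):
  (v0,v5,v1) [+-+] → (1.4933, 1.61283, 0)–(1.4933, 1.47881, 0.0888236)  len=0.1608
  (v1,v5,v6) [+--] → (1.4933, 1.47881, 0.0888236)–(1.4933, 0.809305, 0.5326)  len=0.8032
  (v1,v6,v2) [+--] → (1.4933, 0.809305, 0.5326)–(1.4933, 0, 0.405979)  len=0.8192
  (v3,v8,v4) [--+] → (1.4933, 0.348365, -0.460495)–(1.4933, 0, -0.405979)  len=0.3526
  (v4,v8,v9) [+--] → (1.4933, 0.348365, -0.460495)–(1.4933, 0.809305, -0.5326)  len=0.4665
  (v4,v9,v0) [+-+] → (1.4933, 0.809305, -0.5326)–(1.4933, 1.0434, -0.377471)  len=0.2808
  (v0,v9,v5) [+--] → (1.4933, 1.0434, -0.377471)–(1.4933, 1.61283, 0)  len=0.6832
  (v30,v0,v31) [-+-] → (1.4933, -1.61283, 0)–(1.4933, -1.0434, 0.377471)  len=0.6832
  (v31,v0,v1) [-++] → (1.4933, -1.0434, 0.377471)–(1.4933, -0.809305, 0.5326)  len=0.2808
  (v31,v1,v32) [-+-] → (1.4933, -0.809305, 0.5326)–(1.4933, -0.348365, 0.460495)  len=0.4665
  (v32,v1,v2) [-+-] → (1.4933, -0.348365, 0.460495)–(1.4933, 0, 0.405979)  len=0.3526
  (v34,v3,v4) [--+] → (1.4933, 0, -0.405979)–(1.4933, -0.809305, -0.5326)  len=0.8192
  (v34,v4,v30) [-+-] → (1.4933, -0.809305, -0.5326)–(1.4933, -1.47881, -0.0888236)  len=0.8032
  (v30,v4,v0) [-++] → (1.4933, -1.47881, -0.0888236)–(1.4933, -1.61283, 0)  len=0.1608

Chained into 1 loop(s):
  loop 1: 14 segments, perimeter = 7.1326
Total perimeter = 7.133
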